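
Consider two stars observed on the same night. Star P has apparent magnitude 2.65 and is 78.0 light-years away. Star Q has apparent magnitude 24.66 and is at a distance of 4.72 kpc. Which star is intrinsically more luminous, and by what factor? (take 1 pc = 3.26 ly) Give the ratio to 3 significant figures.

Star P is more luminous, by a factor of 16400.

Star P: d = 78.0 ly / 3.26 = 23.93 pc
Star P: M = m − 5 log₁₀ d + 5 = 2.65 − 5·1.3789 + 5 = 0.756
Star Q: d = 4.72 kpc = 4720 pc
Star Q: M = m − 5 log₁₀ d + 5 = 24.66 − 5·3.6739 + 5 = 11.290
ΔM = M_P − M_Q = 0.756 − (11.290) = -10.535; smaller M is more luminous → Star P.
L ratio = 10^(0.4 |ΔM|) = 10^4.214 = 16360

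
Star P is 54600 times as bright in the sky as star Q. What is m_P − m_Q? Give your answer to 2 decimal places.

m_P − m_Q ≈ -11.84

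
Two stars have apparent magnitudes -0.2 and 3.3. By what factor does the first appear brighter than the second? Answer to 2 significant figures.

25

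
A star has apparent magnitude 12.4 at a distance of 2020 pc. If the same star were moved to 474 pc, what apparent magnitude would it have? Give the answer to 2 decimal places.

Flux ∝ 1/d², so Δm = 5 log₁₀(d₂/d₁) = 5 log₁₀(474/2020) = -3.148
m₂ = m₁ + Δm = 12.4 + (-3.148) = 9.252

m ≈ 9.25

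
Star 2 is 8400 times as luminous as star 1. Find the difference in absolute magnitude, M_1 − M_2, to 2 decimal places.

M_1 − M_2 ≈ 9.81

Pogson: ΔM = −2.5 log₁₀(ratio) = −2.5 log₁₀(8400) = −2.5 × 3.9243 = -9.811
Star 2 is brighter so has the smaller magnitude: M_1 − M_2 is positive.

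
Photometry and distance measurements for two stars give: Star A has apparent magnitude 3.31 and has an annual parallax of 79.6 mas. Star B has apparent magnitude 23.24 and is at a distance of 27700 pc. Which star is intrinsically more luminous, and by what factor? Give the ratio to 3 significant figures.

Star A: p = 79.6 mas = 0.0796″ → d = 1/p = 12.56 pc
Star A: M = m − 5 log₁₀ d + 5 = 3.31 − 5·1.0991 + 5 = 2.815
Star B: M = m − 5 log₁₀ d + 5 = 23.24 − 5·4.4425 + 5 = 6.028
ΔM = M_A − M_B = 2.815 − (6.028) = -3.213; smaller M is more luminous → Star A.
L ratio = 10^(0.4 |ΔM|) = 10^1.285 = 19.28

Star A is more luminous, by a factor of 19.3.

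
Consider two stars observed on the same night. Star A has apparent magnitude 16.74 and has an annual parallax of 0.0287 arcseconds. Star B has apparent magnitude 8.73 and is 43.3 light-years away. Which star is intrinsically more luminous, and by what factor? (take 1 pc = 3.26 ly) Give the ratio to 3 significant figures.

Star B is more luminous, by a factor of 232.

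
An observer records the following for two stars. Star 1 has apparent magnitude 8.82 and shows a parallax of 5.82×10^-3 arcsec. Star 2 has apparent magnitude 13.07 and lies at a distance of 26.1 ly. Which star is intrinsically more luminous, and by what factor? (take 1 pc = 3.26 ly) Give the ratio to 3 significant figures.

Star 1 is more luminous, by a factor of 23100.

Star 1: d = 1/p = 1/5.82×10^-3″ = 171.8 pc
Star 1: M = m − 5 log₁₀ d + 5 = 8.82 − 5·2.2351 + 5 = 2.645
Star 2: d = 26.1 ly / 3.26 = 8.006 pc
Star 2: M = m − 5 log₁₀ d + 5 = 13.07 − 5·0.9034 + 5 = 13.553
ΔM = M_1 − M_2 = 2.645 − (13.553) = -10.908; smaller M is more luminous → Star 1.
L ratio = 10^(0.4 |ΔM|) = 10^4.363 = 23080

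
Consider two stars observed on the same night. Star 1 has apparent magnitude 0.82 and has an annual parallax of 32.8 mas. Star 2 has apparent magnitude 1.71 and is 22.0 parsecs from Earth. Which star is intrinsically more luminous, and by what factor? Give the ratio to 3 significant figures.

Star 1 is more luminous, by a factor of 4.36.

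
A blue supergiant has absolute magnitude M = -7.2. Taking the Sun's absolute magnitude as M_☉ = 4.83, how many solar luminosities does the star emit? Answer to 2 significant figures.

M − M_☉ = -7.2 − 4.83 = -12.030
L/L_☉ = 10^(−0.4 (M − M_☉)) = 10^4.812 = 64860

L/L_☉ ≈ 65000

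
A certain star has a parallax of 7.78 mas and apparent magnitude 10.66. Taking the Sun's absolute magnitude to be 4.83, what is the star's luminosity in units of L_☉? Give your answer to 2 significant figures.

d = 1/p = 1000/7.78 mas = 128.5 pc
M = m − 5 log₁₀ d + 5 = 10.66 − 5·2.1090 + 5 = 5.115
M − M_☉ = 5.115 − 4.83 = 0.285
L/L_☉ = 10^(−0.4 × 0.285) = 0.7692

L/L_☉ ≈ 0.77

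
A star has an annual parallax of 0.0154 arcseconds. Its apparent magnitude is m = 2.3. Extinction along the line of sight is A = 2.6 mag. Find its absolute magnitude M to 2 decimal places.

M ≈ -4.36

d = 1/p = 1/0.0154″ = 64.94 pc
5 log₁₀(d/10 pc) = 5 log₁₀(64.94) − 5 = 4.062
M = m − 5 log₁₀(d/10) − A = 2.3 − 4.062 − 2.6 = -4.362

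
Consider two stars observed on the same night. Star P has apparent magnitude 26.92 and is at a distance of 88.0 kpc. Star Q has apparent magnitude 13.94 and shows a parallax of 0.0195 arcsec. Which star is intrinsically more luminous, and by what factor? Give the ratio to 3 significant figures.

Star P is more luminous, by a factor of 18.9.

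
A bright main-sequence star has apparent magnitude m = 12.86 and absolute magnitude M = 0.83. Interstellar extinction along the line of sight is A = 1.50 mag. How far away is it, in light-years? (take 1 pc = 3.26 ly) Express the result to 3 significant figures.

d ≈ 4160 ly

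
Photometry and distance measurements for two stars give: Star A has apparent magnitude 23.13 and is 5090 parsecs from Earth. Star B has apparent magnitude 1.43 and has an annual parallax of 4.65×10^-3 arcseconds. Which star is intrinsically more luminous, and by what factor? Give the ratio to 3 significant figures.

Star B is more luminous, by a factor of 854000.

Star A: M = m − 5 log₁₀ d + 5 = 23.13 − 5·3.7067 + 5 = 9.596
Star B: d = 1/p = 1/4.65×10^-3″ = 215.1 pc
Star B: M = m − 5 log₁₀ d + 5 = 1.43 − 5·2.3325 + 5 = -5.233
ΔM = M_A − M_B = 9.596 − (-5.233) = 14.829; smaller M is more luminous → Star B.
L ratio = 10^(0.4 |ΔM|) = 10^5.932 = 854400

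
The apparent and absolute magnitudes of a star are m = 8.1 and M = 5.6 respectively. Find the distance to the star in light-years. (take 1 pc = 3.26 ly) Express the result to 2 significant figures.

d ≈ 100 ly

μ = m − M = 2.500
m − M = 5 log₁₀ d − 5
log₁₀ d = (m − M)/5 + 1 = 1.5000
d = 10^1.5000 = 31.62 pc
= 103.1 ly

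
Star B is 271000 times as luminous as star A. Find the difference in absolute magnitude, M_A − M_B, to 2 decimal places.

Pogson: ΔM = −2.5 log₁₀(ratio) = −2.5 log₁₀(271000) = −2.5 × 5.4330 = -13.582
Star B is brighter so has the smaller magnitude: M_A − M_B is positive.

M_A − M_B ≈ 13.58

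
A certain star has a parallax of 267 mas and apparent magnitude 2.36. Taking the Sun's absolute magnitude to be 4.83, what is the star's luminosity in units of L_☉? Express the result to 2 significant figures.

L/L_☉ ≈ 1.4

d = 1/p = 1000/267 mas = 3.745 pc
M = m − 5 log₁₀ d + 5 = 2.36 − 5·0.5735 + 5 = 4.493
M − M_☉ = 4.493 − 4.83 = -0.337
L/L_☉ = 10^(−0.4 × -0.337) = 1.365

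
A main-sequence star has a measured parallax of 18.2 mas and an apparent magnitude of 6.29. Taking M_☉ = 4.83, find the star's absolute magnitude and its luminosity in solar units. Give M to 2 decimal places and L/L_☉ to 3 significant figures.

M ≈ 2.59; L/L_☉ ≈ 7.87

d = 1/p = 1000/18.2 mas = 54.95 pc
M = m − 5 log₁₀ d + 5 = 6.29 − 5·1.7399 + 5 = 2.590
M − M_☉ = 2.590 − 4.83 = -2.240
L/L_☉ = 10^(−0.4 × -2.240) = 7.868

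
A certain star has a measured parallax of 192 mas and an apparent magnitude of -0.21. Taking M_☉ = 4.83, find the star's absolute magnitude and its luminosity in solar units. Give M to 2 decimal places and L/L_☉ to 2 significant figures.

M ≈ 1.21; L/L_☉ ≈ 28

d = 1/p = 1000/192 mas = 5.208 pc
M = m − 5 log₁₀ d + 5 = -0.21 − 5·0.7167 + 5 = 1.207
M − M_☉ = 1.207 − 4.83 = -3.623
L/L_☉ = 10^(−0.4 × -3.623) = 28.14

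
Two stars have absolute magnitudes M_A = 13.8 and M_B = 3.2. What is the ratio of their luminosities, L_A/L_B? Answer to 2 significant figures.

L_A/L_B ≈ 5.8×10^-5

ΔM = M_A − M_B = 10.6
L_A/L_B = 10^(−0.4 ΔM) = 10^-4.240 = 5.754×10^-5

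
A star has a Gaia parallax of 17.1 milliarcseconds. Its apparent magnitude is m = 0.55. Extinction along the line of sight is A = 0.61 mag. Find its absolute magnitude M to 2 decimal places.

M ≈ -3.90

p = 17.1 mas = 0.0171″ → d = 1/p = 58.48 pc
5 log₁₀(d/10 pc) = 5 log₁₀(58.48) − 5 = 3.835
M = m − 5 log₁₀(d/10) − A = 0.55 − 3.835 − 0.61 = -3.895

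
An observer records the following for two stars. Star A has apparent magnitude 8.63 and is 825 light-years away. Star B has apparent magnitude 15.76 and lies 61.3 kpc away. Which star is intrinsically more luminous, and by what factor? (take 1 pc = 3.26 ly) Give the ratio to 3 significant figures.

Star B is more luminous, by a factor of 82.5.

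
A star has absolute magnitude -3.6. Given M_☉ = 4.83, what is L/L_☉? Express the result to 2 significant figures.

L/L_☉ ≈ 2400

M − M_☉ = -3.6 − 4.83 = -8.430
L/L_☉ = 10^(−0.4 (M − M_☉)) = 10^3.372 = 2355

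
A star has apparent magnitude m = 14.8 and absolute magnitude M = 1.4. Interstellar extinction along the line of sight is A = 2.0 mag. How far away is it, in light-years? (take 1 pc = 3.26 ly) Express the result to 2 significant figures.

d ≈ 6200 ly

m − M = 5 log₁₀(d/10 pc) + A  ⇒  14.8 − (1.4) − 2.0 = 5 log₁₀(d/10)
11.400 = 5 log₁₀(d/10)
log₁₀ d = (m − M − A)/5 + 1 = 3.2800
d = 10^3.2800 = 1905 pc
= 6212 ly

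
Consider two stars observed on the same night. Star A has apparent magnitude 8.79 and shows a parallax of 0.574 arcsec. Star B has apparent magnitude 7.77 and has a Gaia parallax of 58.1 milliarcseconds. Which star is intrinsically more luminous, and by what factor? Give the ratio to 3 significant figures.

Star A: d = 1/p = 1/0.574″ = 1.742 pc
Star A: M = m − 5 log₁₀ d + 5 = 8.79 − 5·0.2411 + 5 = 12.585
Star B: p = 58.1 mas = 0.0581″ → d = 1/p = 17.21 pc
Star B: M = m − 5 log₁₀ d + 5 = 7.77 − 5·1.2358 + 5 = 6.591
ΔM = M_A − M_B = 12.585 − (6.591) = 5.994; smaller M is more luminous → Star B.
L ratio = 10^(0.4 |ΔM|) = 10^2.397 = 249.7

Star B is more luminous, by a factor of 250.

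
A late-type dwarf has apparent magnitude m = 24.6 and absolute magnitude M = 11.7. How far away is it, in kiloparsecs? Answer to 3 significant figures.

d ≈ 3.80 kpc

Distance modulus: m − M = 24.6 − (11.7) = 12.900
m − M = 5 log₁₀ d − 5
log₁₀ d = (m − M)/5 + 1 = 3.5800
d = 10^3.5800 = 3802 pc
= 3.802 kpc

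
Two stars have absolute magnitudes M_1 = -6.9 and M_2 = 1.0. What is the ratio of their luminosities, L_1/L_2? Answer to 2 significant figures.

L_1/L_2 ≈ 1400

ΔM = M_1 − M_2 = -7.9
L_1/L_2 = 10^(−0.4 ΔM) = 10^3.160 = 1445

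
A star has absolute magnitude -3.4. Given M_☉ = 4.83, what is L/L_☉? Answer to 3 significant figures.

L/L_☉ ≈ 1960

M − M_☉ = -3.4 − 4.83 = -8.230
L/L_☉ = 10^(−0.4 (M − M_☉)) = 10^3.292 = 1959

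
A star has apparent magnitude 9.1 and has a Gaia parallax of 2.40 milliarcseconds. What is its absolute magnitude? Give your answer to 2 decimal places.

M ≈ 1.00

p = 2.40 mas = 2.40×10^-3″ → d = 1/p = 416.7 pc
5 log₁₀(d/10 pc) = 5 log₁₀(416.7) − 5 = 8.099
M = m − 5 log₁₀(d/10) = 9.1 − 8.099 = 1.001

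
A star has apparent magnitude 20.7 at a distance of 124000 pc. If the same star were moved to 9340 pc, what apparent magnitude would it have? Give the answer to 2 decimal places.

m ≈ 15.08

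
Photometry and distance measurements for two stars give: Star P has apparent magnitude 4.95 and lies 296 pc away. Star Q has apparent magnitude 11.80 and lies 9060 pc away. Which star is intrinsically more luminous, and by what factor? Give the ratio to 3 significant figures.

Star P: M = m − 5 log₁₀ d + 5 = 4.95 − 5·2.4713 + 5 = -2.406
Star Q: M = m − 5 log₁₀ d + 5 = 11.80 − 5·3.9571 + 5 = -2.986
ΔM = M_P − M_Q = -2.406 − (-2.986) = 0.579; smaller M is more luminous → Star Q.
L ratio = 10^(0.4 |ΔM|) = 10^0.232 = 1.705

Star Q is more luminous, by a factor of 1.70.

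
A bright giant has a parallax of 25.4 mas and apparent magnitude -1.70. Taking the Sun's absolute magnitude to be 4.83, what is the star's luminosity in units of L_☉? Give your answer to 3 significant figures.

L/L_☉ ≈ 6340

d = 1/p = 1000/25.4 mas = 39.37 pc
M = m − 5 log₁₀ d + 5 = -1.70 − 5·1.5952 + 5 = -4.676
M − M_☉ = -4.676 − 4.83 = -9.506
L/L_☉ = 10^(−0.4 × -9.506) = 6344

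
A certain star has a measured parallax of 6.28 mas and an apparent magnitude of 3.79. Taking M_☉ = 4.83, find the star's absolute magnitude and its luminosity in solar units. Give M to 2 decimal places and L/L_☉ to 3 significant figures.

M ≈ -2.22; L/L_☉ ≈ 661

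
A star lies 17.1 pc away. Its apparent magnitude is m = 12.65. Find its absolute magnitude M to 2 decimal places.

5 log₁₀(d/10 pc) = 5 log₁₀(17.10) − 5 = 1.165
M = m − 5 log₁₀(d/10) = 12.65 − 1.165 = 11.485

M ≈ 11.49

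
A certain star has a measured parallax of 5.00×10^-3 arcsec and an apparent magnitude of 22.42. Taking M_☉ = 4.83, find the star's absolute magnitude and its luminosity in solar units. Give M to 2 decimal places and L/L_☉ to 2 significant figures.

M ≈ 15.91; L/L_☉ ≈ 3.7×10^-5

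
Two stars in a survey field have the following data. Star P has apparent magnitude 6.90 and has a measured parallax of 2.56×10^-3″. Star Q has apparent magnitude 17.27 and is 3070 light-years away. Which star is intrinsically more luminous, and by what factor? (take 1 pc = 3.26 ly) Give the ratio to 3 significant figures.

Star P is more luminous, by a factor of 2420.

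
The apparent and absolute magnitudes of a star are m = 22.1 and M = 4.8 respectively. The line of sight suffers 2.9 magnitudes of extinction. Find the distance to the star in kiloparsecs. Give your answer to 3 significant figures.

d ≈ 7.59 kpc

m − M = 5 log₁₀(d/10 pc) + A  ⇒  22.1 − (4.8) − 2.9 = 5 log₁₀(d/10)
14.400 = 5 log₁₀(d/10)
log₁₀ d = (m − M − A)/5 + 1 = 3.8800
d = 10^3.8800 = 7586 pc
= 7.586 kpc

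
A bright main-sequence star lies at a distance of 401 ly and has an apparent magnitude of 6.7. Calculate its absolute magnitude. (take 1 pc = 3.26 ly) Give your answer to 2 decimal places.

M ≈ 1.25

d = 401 ly / 3.26 = 123.0 pc
5 log₁₀(d/10 pc) = 5 log₁₀(123.0) − 5 = 5.450
M = m − 5 log₁₀(d/10) = 6.7 − 5.450 = 1.250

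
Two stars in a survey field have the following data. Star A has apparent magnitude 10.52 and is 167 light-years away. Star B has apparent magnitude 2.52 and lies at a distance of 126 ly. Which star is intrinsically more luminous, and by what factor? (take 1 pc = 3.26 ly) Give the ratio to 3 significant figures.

Star A: d = 167 ly / 3.26 = 51.23 pc
Star A: M = m − 5 log₁₀ d + 5 = 10.52 − 5·1.7095 + 5 = 6.973
Star B: d = 126 ly / 3.26 = 38.65 pc
Star B: M = m − 5 log₁₀ d + 5 = 2.52 − 5·1.5872 + 5 = -0.416
ΔM = M_A − M_B = 6.973 − (-0.416) = 7.388; smaller M is more luminous → Star B.
L ratio = 10^(0.4 |ΔM|) = 10^2.955 = 902.2

Star B is more luminous, by a factor of 902.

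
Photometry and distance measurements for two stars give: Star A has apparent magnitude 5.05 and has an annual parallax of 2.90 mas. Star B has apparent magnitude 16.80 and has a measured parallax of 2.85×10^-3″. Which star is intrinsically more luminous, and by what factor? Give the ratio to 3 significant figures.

Star A: p = 2.90 mas = 2.90×10^-3″ → d = 1/p = 344.8 pc
Star A: M = m − 5 log₁₀ d + 5 = 5.05 − 5·2.5376 + 5 = -2.638
Star B: d = 1/p = 1/2.85×10^-3″ = 350.9 pc
Star B: M = m − 5 log₁₀ d + 5 = 16.80 − 5·2.5452 + 5 = 9.074
ΔM = M_A − M_B = -2.638 − (9.074) = -11.712; smaller M is more luminous → Star A.
L ratio = 10^(0.4 |ΔM|) = 10^4.685 = 48410

Star A is more luminous, by a factor of 48400.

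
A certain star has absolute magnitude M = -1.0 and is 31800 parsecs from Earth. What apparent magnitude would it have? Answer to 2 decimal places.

m ≈ 16.51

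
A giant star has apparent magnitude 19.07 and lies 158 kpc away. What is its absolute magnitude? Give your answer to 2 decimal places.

d = 158 kpc = 158000 pc
5 log₁₀(d/10 pc) = 5 log₁₀(158000) − 5 = 20.993
M = m − 5 log₁₀(d/10) = 19.07 − 20.993 = -1.923

M ≈ -1.92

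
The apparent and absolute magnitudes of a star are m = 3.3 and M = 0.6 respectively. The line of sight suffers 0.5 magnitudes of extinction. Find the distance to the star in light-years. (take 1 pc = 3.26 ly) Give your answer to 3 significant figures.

m − M = 5 log₁₀(d/10 pc) + A  ⇒  3.3 − (0.6) − 0.5 = 5 log₁₀(d/10)
2.200 = 5 log₁₀(d/10)
log₁₀ d = (m − M − A)/5 + 1 = 1.4400
d = 10^1.4400 = 27.54 pc
= 89.79 ly

d ≈ 89.8 ly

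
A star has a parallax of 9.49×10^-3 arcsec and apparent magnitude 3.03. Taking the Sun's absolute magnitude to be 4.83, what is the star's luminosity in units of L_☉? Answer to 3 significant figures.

L/L_☉ ≈ 583

d = 1/p = 1/9.49×10^-3″ = 105.4 pc
M = m − 5 log₁₀ d + 5 = 3.03 − 5·2.0227 + 5 = -2.084
M − M_☉ = -2.084 − 4.83 = -6.914
L/L_☉ = 10^(−0.4 × -6.914) = 582.7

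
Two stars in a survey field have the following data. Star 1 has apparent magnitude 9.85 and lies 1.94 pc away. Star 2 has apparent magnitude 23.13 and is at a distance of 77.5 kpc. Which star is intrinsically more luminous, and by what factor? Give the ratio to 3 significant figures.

Star 2 is more luminous, by a factor of 7780.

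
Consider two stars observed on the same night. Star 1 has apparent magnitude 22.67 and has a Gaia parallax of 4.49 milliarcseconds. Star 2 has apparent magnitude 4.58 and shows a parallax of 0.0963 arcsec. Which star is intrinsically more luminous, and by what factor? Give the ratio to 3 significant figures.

Star 1: p = 4.49 mas = 4.49×10^-3″ → d = 1/p = 222.7 pc
Star 1: M = m − 5 log₁₀ d + 5 = 22.67 − 5·2.3478 + 5 = 15.931
Star 2: d = 1/p = 1/0.0963″ = 10.38 pc
Star 2: M = m − 5 log₁₀ d + 5 = 4.58 − 5·1.0164 + 5 = 4.498
ΔM = M_1 − M_2 = 15.931 − (4.498) = 11.433; smaller M is more luminous → Star 2.
L ratio = 10^(0.4 |ΔM|) = 10^4.573 = 37430

Star 2 is more luminous, by a factor of 37400.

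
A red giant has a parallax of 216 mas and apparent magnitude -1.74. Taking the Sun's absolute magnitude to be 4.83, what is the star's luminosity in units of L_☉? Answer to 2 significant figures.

L/L_☉ ≈ 91

d = 1/p = 1000/216 mas = 4.630 pc
M = m − 5 log₁₀ d + 5 = -1.74 − 5·0.6655 + 5 = -0.068
M − M_☉ = -0.068 − 4.83 = -4.898
L/L_☉ = 10^(−0.4 × -4.898) = 91.01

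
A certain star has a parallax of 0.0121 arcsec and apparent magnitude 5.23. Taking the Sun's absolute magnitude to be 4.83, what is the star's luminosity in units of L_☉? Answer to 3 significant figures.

d = 1/p = 1/0.0121″ = 82.64 pc
M = m − 5 log₁₀ d + 5 = 5.23 − 5·1.9172 + 5 = 0.644
M − M_☉ = 0.644 − 4.83 = -4.186
L/L_☉ = 10^(−0.4 × -4.186) = 47.25

L/L_☉ ≈ 47.3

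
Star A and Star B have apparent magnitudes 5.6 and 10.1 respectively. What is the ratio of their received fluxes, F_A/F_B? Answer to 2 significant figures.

F_A/F_B ≈ 63

Magnitude difference = -4.5
Flux ratio = 10^(−0.4 Δm) = 10^(−0.4 × -4.5) = 10^1.800 = 63.10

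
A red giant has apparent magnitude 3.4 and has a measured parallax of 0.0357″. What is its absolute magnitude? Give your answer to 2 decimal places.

M ≈ 1.16

d = 1/p = 1/0.0357″ = 28.01 pc
5 log₁₀(d/10 pc) = 5 log₁₀(28.01) − 5 = 2.237
M = m − 5 log₁₀(d/10) = 3.4 − 2.237 = 1.163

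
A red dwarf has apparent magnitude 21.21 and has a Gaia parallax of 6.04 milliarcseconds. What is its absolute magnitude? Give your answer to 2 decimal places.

M ≈ 15.12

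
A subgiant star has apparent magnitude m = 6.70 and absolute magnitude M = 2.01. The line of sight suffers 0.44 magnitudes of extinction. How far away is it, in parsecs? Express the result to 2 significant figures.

d ≈ 71 pc

m − M = 5 log₁₀(d/10 pc) + A  ⇒  6.70 − (2.01) − 0.44 = 5 log₁₀(d/10)
4.250 = 5 log₁₀(d/10)
log₁₀ d = (m − M − A)/5 + 1 = 1.8500
d = 10^1.8500 = 70.79 pc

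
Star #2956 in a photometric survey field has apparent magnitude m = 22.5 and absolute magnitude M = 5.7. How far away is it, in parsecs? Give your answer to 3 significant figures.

μ = m − M = 16.800
m − M = 5 log₁₀ d − 5
log₁₀ d = (m − M)/5 + 1 = 4.3600
d = 10^4.3600 = 22910 pc

d ≈ 22900 pc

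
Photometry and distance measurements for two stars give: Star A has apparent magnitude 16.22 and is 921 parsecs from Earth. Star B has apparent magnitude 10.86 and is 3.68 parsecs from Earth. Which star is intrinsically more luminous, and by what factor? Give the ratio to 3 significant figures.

Star A is more luminous, by a factor of 450.

Star A: M = m − 5 log₁₀ d + 5 = 16.22 − 5·2.9643 + 5 = 6.399
Star B: M = m − 5 log₁₀ d + 5 = 10.86 − 5·0.5658 + 5 = 13.031
ΔM = M_A − M_B = 6.399 − (13.031) = -6.632; smaller M is more luminous → Star A.
L ratio = 10^(0.4 |ΔM|) = 10^2.653 = 449.6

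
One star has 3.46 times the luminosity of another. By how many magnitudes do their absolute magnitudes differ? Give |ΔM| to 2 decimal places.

|ΔM| ≈ 1.35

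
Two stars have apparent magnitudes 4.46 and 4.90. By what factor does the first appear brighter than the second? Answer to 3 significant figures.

1.50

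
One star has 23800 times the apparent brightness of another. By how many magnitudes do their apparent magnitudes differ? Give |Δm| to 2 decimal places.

|Δm| ≈ 10.94

Pogson: Δm = −2.5 log₁₀(ratio) = −2.5 log₁₀(23800) = −2.5 × 4.3766 = -10.941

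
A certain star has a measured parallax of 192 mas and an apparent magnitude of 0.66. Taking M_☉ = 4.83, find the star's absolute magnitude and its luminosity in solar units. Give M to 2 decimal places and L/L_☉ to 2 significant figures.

M ≈ 2.08; L/L_☉ ≈ 13

d = 1/p = 1000/192 mas = 5.208 pc
M = m − 5 log₁₀ d + 5 = 0.66 − 5·0.7167 + 5 = 2.077
M − M_☉ = 2.077 − 4.83 = -2.753
L/L_☉ = 10^(−0.4 × -2.753) = 12.63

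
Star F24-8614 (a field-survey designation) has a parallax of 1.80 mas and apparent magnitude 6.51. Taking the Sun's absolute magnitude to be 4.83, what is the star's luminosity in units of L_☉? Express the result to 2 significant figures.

L/L_☉ ≈ 660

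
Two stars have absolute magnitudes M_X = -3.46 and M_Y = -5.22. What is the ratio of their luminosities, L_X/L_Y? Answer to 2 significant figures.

L_X/L_Y ≈ 0.20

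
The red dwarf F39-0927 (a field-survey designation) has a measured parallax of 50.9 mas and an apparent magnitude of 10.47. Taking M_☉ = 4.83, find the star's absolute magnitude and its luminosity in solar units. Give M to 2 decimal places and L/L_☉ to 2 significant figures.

M ≈ 9.00; L/L_☉ ≈ 0.021

d = 1/p = 1000/50.9 mas = 19.65 pc
M = m − 5 log₁₀ d + 5 = 10.47 − 5·1.2933 + 5 = 9.004
M − M_☉ = 9.004 − 4.83 = 4.174
L/L_☉ = 10^(−0.4 × 4.174) = 0.02141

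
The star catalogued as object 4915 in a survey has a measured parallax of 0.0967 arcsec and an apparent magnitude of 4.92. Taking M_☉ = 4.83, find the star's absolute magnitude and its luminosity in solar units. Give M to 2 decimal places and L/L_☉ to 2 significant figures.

M ≈ 4.85; L/L_☉ ≈ 0.98

d = 1/p = 1/0.0967″ = 10.34 pc
M = m − 5 log₁₀ d + 5 = 4.92 − 5·1.0146 + 5 = 4.847
M − M_☉ = 4.847 − 4.83 = 0.017
L/L_☉ = 10^(−0.4 × 0.017) = 0.9843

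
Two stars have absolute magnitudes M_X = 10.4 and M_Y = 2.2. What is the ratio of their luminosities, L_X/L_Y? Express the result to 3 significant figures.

L_X/L_Y ≈ 5.25×10^-4

ΔM = M_X − M_Y = 8.2
L_X/L_Y = 10^(−0.4 ΔM) = 10^-3.280 = 5.248×10^-4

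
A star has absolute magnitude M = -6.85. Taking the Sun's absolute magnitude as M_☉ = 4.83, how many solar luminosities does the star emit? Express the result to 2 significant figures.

L/L_☉ ≈ 47000

M − M_☉ = -6.85 − 4.83 = -11.680
L/L_☉ = 10^(−0.4 (M − M_☉)) = 10^4.672 = 46990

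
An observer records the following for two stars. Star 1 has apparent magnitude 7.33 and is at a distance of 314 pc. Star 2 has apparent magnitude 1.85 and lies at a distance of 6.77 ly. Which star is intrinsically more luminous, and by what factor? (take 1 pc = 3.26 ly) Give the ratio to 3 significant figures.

Star 1 is more luminous, by a factor of 147.

Star 1: M = m − 5 log₁₀ d + 5 = 7.33 − 5·2.4969 + 5 = -0.155
Star 2: d = 6.77 ly / 3.26 = 2.077 pc
Star 2: M = m − 5 log₁₀ d + 5 = 1.85 − 5·0.3174 + 5 = 5.263
ΔM = M_1 − M_2 = -0.155 − (5.263) = -5.418; smaller M is more luminous → Star 1.
L ratio = 10^(0.4 |ΔM|) = 10^2.167 = 146.9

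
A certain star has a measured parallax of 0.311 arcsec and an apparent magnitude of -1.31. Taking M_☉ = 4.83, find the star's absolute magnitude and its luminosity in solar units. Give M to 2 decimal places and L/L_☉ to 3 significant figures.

M ≈ 1.15; L/L_☉ ≈ 29.5

d = 1/p = 1/0.311″ = 3.215 pc
M = m − 5 log₁₀ d + 5 = -1.31 − 5·0.5072 + 5 = 1.154
M − M_☉ = 1.154 − 4.83 = -3.676
L/L_☉ = 10^(−0.4 × -3.676) = 29.54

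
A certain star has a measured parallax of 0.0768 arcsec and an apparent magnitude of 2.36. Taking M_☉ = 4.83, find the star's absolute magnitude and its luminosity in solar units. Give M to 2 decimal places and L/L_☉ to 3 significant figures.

d = 1/p = 1/0.0768″ = 13.02 pc
M = m − 5 log₁₀ d + 5 = 2.36 − 5·1.1146 + 5 = 1.787
M − M_☉ = 1.787 − 4.83 = -3.043
L/L_☉ = 10^(−0.4 × -3.043) = 16.49

M ≈ 1.79; L/L_☉ ≈ 16.5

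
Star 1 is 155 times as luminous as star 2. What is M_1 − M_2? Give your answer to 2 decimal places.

M_1 − M_2 ≈ -5.48

Pogson: ΔM = −2.5 log₁₀(ratio) = −2.5 log₁₀(155) = −2.5 × 2.1903 = -5.476
Star 1 is brighter, so it has the smaller magnitude: the difference is negative.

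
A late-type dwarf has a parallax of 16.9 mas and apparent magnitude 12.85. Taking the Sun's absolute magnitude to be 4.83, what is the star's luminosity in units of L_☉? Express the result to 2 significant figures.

d = 1/p = 1000/16.9 mas = 59.17 pc
M = m − 5 log₁₀ d + 5 = 12.85 − 5·1.7721 + 5 = 8.989
M − M_☉ = 8.989 − 4.83 = 4.159
L/L_☉ = 10^(−0.4 × 4.159) = 0.02169

L/L_☉ ≈ 0.022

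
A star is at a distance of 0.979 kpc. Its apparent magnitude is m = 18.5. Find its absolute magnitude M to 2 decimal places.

M ≈ 8.55

d = 0.979 kpc = 979.0 pc
5 log₁₀(d/10 pc) = 5 log₁₀(979.0) − 5 = 9.954
M = m − 5 log₁₀(d/10) = 18.5 − 9.954 = 8.546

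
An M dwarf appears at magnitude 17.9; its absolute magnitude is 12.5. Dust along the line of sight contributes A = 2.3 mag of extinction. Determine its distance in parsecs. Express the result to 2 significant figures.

d ≈ 42 pc

m − M = 5 log₁₀(d/10 pc) + A  ⇒  17.9 − (12.5) − 2.3 = 5 log₁₀(d/10)
3.100 = 5 log₁₀(d/10)
log₁₀ d = (m − M − A)/5 + 1 = 1.6200
d = 10^1.6200 = 41.69 pc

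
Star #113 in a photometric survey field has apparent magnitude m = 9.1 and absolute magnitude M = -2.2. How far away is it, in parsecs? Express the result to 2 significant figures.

d ≈ 1800 pc

μ = m − M = 11.300
m − M = 5 log₁₀ d − 5
log₁₀ d = (m − M)/5 + 1 = 3.2600
d = 10^3.2600 = 1820 pc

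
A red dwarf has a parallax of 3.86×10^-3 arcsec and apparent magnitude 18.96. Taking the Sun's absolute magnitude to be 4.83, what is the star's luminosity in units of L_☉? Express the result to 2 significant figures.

d = 1/p = 1/3.86×10^-3″ = 259.1 pc
M = m − 5 log₁₀ d + 5 = 18.96 − 5·2.4134 + 5 = 11.893
M − M_☉ = 11.893 − 4.83 = 7.063
L/L_☉ = 10^(−0.4 × 7.063) = 1.496×10^-3

L/L_☉ ≈ 1.5×10^-3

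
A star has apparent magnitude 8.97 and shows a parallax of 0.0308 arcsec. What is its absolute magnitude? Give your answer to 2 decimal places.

d = 1/p = 1/0.0308″ = 32.47 pc
5 log₁₀(d/10 pc) = 5 log₁₀(32.47) − 5 = 2.557
M = m − 5 log₁₀(d/10) = 8.97 − 2.557 = 6.413

M ≈ 6.41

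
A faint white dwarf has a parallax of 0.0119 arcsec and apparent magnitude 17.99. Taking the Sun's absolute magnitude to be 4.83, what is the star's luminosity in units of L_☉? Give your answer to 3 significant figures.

d = 1/p = 1/0.0119″ = 84.03 pc
M = m − 5 log₁₀ d + 5 = 17.99 − 5·1.9245 + 5 = 13.368
M − M_☉ = 13.368 − 4.83 = 8.538
L/L_☉ = 10^(−0.4 × 8.538) = 3.845×10^-4

L/L_☉ ≈ 3.85×10^-4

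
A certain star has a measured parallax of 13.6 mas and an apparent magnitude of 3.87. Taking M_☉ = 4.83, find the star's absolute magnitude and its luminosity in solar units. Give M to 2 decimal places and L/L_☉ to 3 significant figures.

M ≈ -0.46; L/L_☉ ≈ 131

d = 1/p = 1000/13.6 mas = 73.53 pc
M = m − 5 log₁₀ d + 5 = 3.87 − 5·1.8665 + 5 = -0.462
M − M_☉ = -0.462 − 4.83 = -5.292
L/L_☉ = 10^(−0.4 × -5.292) = 130.9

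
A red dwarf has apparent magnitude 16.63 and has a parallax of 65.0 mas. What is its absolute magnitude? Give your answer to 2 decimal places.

p = 65.0 mas = 0.0650″ → d = 1/p = 15.38 pc
5 log₁₀(d/10 pc) = 5 log₁₀(15.38) − 5 = 0.935
M = m − 5 log₁₀(d/10) = 16.63 − 0.935 = 15.695

M ≈ 15.69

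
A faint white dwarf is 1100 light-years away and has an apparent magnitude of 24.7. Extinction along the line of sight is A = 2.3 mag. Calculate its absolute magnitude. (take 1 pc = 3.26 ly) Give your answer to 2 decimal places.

M ≈ 14.76

d = 1100 ly / 3.26 = 337.4 pc
5 log₁₀(d/10 pc) = 5 log₁₀(337.4) − 5 = 7.641
M = m − 5 log₁₀(d/10) − A = 24.7 − 7.641 − 2.3 = 14.759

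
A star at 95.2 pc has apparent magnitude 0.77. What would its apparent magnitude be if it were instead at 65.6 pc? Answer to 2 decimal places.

Flux ∝ 1/d², so Δm = 5 log₁₀(d₂/d₁) = 5 log₁₀(65.6/95.2) = -0.809
m₂ = m₁ + Δm = 0.77 + (-0.809) = -0.039

m ≈ -0.04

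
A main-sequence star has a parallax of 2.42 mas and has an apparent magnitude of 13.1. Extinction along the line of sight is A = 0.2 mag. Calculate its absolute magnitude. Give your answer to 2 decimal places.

p = 2.42 mas = 2.42×10^-3″ → d = 1/p = 413.2 pc
5 log₁₀(d/10 pc) = 5 log₁₀(413.2) − 5 = 8.081
M = m − 5 log₁₀(d/10) − A = 13.1 − 8.081 − 0.2 = 4.819

M ≈ 4.82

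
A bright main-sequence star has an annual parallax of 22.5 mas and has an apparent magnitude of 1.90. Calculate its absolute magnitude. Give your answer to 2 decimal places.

p = 22.5 mas = 0.0225″ → d = 1/p = 44.44 pc
5 log₁₀(d/10 pc) = 5 log₁₀(44.44) − 5 = 3.239
M = m − 5 log₁₀(d/10) = 1.90 − 3.239 = -1.339

M ≈ -1.34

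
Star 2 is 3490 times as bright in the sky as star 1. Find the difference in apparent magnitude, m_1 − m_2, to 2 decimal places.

m_1 − m_2 ≈ 8.86

Pogson: Δm = −2.5 log₁₀(ratio) = −2.5 log₁₀(3490) = −2.5 × 3.5428 = -8.857
Star 2 is brighter so has the smaller magnitude: m_1 − m_2 is positive.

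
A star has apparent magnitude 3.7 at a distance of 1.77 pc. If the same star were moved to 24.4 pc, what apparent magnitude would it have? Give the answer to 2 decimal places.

m ≈ 9.40

Flux ∝ 1/d², so Δm = 5 log₁₀(d₂/d₁) = 5 log₁₀(24.4/1.77) = 5.697
m₂ = m₁ + Δm = 3.7 + (5.697) = 9.397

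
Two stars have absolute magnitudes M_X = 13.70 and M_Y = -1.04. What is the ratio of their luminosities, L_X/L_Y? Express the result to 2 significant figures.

ΔM = M_X − M_Y = 14.74
L_X/L_Y = 10^(−0.4 ΔM) = 10^-5.896 = 1.271×10^-6

L_X/L_Y ≈ 1.3×10^-6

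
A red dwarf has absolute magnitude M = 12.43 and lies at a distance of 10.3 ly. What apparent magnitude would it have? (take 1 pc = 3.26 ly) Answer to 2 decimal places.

m ≈ 9.93

d = 10.3 ly / 3.26 = 3.160 pc
m = M + 5 log₁₀ d − 5 = 12.43 + 5·0.4996 − 5 = 9.928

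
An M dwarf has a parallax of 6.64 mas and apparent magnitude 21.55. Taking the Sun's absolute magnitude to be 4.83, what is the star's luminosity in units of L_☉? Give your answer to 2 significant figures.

d = 1/p = 1000/6.64 mas = 150.6 pc
M = m − 5 log₁₀ d + 5 = 21.55 − 5·2.1778 + 5 = 15.661
M − M_☉ = 15.661 − 4.83 = 10.831
L/L_☉ = 10^(−0.4 × 10.831) = 4.652×10^-5

L/L_☉ ≈ 4.7×10^-5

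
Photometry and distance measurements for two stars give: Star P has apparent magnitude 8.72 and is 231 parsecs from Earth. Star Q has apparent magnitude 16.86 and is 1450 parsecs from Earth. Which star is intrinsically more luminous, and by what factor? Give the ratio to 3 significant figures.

Star P: M = m − 5 log₁₀ d + 5 = 8.72 − 5·2.3636 + 5 = 1.902
Star Q: M = m − 5 log₁₀ d + 5 = 16.86 − 5·3.1614 + 5 = 6.053
ΔM = M_P − M_Q = 1.902 − (6.053) = -4.151; smaller M is more luminous → Star P.
L ratio = 10^(0.4 |ΔM|) = 10^1.660 = 45.76

Star P is more luminous, by a factor of 45.8.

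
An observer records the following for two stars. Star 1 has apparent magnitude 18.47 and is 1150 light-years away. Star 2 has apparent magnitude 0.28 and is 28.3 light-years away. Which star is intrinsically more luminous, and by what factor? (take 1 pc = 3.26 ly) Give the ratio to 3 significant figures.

Star 2 is more luminous, by a factor of 11400.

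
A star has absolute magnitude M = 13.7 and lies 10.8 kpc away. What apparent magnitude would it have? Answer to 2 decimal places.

d = 10.8 kpc = 10800 pc
m = M + 5 log₁₀ d − 5 = 13.7 + 5·4.0334 − 5 = 28.867

m ≈ 28.87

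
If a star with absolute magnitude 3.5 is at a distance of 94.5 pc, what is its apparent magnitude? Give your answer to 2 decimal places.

m ≈ 8.38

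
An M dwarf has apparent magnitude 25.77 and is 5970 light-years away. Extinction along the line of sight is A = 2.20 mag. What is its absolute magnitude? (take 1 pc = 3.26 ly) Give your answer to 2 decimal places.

M ≈ 12.26

d = 5970 ly / 3.26 = 1831 pc
5 log₁₀(d/10 pc) = 5 log₁₀(1831) − 5 = 11.314
M = m − 5 log₁₀(d/10) − A = 25.77 − 11.314 − 2.20 = 12.256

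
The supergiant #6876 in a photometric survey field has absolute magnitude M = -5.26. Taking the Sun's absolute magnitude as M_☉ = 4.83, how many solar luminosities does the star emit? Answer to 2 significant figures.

L/L_☉ ≈ 11000

M − M_☉ = -5.26 − 4.83 = -10.090
L/L_☉ = 10^(−0.4 (M − M_☉)) = 10^4.036 = 10860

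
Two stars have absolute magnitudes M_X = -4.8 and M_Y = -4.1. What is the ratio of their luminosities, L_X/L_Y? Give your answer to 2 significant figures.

ΔM = M_X − M_Y = -0.7
L_X/L_Y = 10^(−0.4 ΔM) = 10^0.280 = 1.905

L_X/L_Y ≈ 1.9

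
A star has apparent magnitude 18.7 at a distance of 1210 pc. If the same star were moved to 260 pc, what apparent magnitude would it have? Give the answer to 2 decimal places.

m ≈ 15.36

Flux ∝ 1/d², so Δm = 5 log₁₀(d₂/d₁) = 5 log₁₀(260/1210) = -3.339
m₂ = m₁ + Δm = 18.7 + (-3.339) = 15.361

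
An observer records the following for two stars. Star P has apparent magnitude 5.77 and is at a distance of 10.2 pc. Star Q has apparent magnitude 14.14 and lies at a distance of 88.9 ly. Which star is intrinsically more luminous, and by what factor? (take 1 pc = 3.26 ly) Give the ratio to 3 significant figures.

Star P is more luminous, by a factor of 312.

Star P: M = m − 5 log₁₀ d + 5 = 5.77 − 5·1.0086 + 5 = 5.727
Star Q: d = 88.9 ly / 3.26 = 27.27 pc
Star Q: M = m − 5 log₁₀ d + 5 = 14.14 − 5·1.4357 + 5 = 11.962
ΔM = M_P − M_Q = 5.727 − (11.962) = -6.235; smaller M is more luminous → Star P.
L ratio = 10^(0.4 |ΔM|) = 10^2.494 = 311.8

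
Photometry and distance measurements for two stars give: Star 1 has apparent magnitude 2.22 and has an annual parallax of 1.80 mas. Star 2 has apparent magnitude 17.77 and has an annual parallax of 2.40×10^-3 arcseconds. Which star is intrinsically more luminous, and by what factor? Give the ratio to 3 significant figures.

Star 1: p = 1.80 mas = 1.80×10^-3″ → d = 1/p = 555.6 pc
Star 1: M = m − 5 log₁₀ d + 5 = 2.22 − 5·2.7447 + 5 = -6.504
Star 2: d = 1/p = 1/2.40×10^-3″ = 416.7 pc
Star 2: M = m − 5 log₁₀ d + 5 = 17.77 − 5·2.6198 + 5 = 9.671
ΔM = M_1 − M_2 = -6.504 − (9.671) = -16.175; smaller M is more luminous → Star 1.
L ratio = 10^(0.4 |ΔM|) = 10^6.470 = 2.950×10^6

Star 1 is more luminous, by a factor of 2.95×10^6.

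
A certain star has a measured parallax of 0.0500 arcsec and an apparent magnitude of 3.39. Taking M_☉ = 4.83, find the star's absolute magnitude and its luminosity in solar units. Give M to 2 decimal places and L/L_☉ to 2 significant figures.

M ≈ 1.88; L/L_☉ ≈ 15

d = 1/p = 1/0.0500″ = 20.00 pc
M = m − 5 log₁₀ d + 5 = 3.39 − 5·1.3010 + 5 = 1.885
M − M_☉ = 1.885 − 4.83 = -2.945
L/L_☉ = 10^(−0.4 × -2.945) = 15.07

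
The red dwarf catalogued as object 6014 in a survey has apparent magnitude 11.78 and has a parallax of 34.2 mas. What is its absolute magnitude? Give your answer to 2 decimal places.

p = 34.2 mas = 0.0342″ → d = 1/p = 29.24 pc
5 log₁₀(d/10 pc) = 5 log₁₀(29.24) − 5 = 2.330
M = m − 5 log₁₀(d/10) = 11.78 − 2.330 = 9.450

M ≈ 9.45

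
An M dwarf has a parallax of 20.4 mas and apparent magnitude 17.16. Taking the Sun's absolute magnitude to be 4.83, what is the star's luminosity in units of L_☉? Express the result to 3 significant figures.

d = 1/p = 1000/20.4 mas = 49.02 pc
M = m − 5 log₁₀ d + 5 = 17.16 − 5·1.6904 + 5 = 13.708
M − M_☉ = 13.708 − 4.83 = 8.878
L/L_☉ = 10^(−0.4 × 8.878) = 2.810×10^-4

L/L_☉ ≈ 2.81×10^-4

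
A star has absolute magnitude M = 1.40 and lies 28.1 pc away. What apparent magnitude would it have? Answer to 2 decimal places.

m ≈ 3.64

m = M + 5 log₁₀ d − 5 = 1.40 + 5·1.4487 − 5 = 3.644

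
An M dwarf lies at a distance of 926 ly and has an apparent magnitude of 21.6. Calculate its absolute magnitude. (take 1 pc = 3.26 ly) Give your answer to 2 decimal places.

M ≈ 14.33

d = 926 ly / 3.26 = 284.0 pc
5 log₁₀(d/10 pc) = 5 log₁₀(284.0) − 5 = 7.267
M = m − 5 log₁₀(d/10) = 21.6 − 7.267 = 14.333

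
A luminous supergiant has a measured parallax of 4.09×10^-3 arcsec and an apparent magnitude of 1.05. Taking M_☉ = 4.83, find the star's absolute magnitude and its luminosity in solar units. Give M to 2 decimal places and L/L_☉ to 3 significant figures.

M ≈ -5.89; L/L_☉ ≈ 19400

d = 1/p = 1/4.09×10^-3″ = 244.5 pc
M = m − 5 log₁₀ d + 5 = 1.05 − 5·2.3883 + 5 = -5.891
M − M_☉ = -5.891 − 4.83 = -10.721
L/L_☉ = 10^(−0.4 × -10.721) = 19430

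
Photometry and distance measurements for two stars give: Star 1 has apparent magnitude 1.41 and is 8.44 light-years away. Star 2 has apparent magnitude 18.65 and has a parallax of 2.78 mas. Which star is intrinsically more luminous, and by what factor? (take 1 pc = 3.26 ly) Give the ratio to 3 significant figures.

Star 1 is more luminous, by a factor of 408.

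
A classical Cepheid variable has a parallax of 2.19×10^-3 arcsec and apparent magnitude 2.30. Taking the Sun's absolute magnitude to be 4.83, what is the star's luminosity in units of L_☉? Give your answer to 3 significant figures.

L/L_☉ ≈ 21400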